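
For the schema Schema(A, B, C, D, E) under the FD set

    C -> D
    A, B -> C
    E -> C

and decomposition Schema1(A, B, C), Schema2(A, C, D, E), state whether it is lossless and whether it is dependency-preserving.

Lossless test: (A, C)⁺ = {A, C, D}, which is a superkey of neither fragment — lossy.
Dependency preservation: every FD's attributes lie within a single fragment, so each can be enforced locally — preserved.

lossy but dependency-preserving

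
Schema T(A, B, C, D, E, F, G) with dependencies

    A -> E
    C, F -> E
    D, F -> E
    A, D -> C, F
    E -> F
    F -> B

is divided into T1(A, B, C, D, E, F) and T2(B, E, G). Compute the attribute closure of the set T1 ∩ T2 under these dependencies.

B, E, F

T1 ∩ T2 = {B, E}.
E → F applies, adding F
Closure: {B, E, F}.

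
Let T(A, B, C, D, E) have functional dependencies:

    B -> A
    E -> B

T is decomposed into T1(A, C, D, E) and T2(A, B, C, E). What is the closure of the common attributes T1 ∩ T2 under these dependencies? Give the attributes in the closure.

A, B, C, E

T1 ∩ T2 = {A, C, E}.
E → B applies, adding B
Closure: {A, B, C, E}.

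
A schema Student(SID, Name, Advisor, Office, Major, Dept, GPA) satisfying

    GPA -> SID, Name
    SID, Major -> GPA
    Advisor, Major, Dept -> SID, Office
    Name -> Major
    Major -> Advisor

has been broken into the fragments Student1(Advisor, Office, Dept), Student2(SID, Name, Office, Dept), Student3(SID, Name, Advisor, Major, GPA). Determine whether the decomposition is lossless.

Yes

Chase test. Columns are SID, Name, Advisor, Office, Major, Dept, GPA; row i has aⱼ where attribute j ∈ Studenti, else bᵢⱼ.
Initial tableau (one row per fragment):
  row 1: b11 b12 a3 a4 b15 a6 b17
  row 2: a1 a2 b23 a4 b25 a6 b27
  row 3: a1 a2 a3 b34 a5 b36 a7
Rows 2 and 3 agree on Name; apply Name→Major and equate their Major entries.
Rows 2 and 3 agree on Major; apply Major→Advisor and equate their Advisor entries.
Rows 2 and 3 agree on SID, Major; apply SID, Major→GPA and equate their GPA entries.
Row 2 is now all distinguished symbols — the join is lossless.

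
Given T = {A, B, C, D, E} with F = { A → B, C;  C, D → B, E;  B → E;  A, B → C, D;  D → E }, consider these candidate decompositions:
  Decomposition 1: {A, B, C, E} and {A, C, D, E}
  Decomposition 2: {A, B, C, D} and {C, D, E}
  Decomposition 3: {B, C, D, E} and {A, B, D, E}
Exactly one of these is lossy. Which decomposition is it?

Decomposition 3

Decomposition 1: common = {A, C, E}, closure = {A, B, C, D, E} → lossless.
Decomposition 2: common = {C, D}, closure = {B, C, D, E} → lossless.
Decomposition 3: common = {B, D, E}, closure = {B, D, E} → lossy.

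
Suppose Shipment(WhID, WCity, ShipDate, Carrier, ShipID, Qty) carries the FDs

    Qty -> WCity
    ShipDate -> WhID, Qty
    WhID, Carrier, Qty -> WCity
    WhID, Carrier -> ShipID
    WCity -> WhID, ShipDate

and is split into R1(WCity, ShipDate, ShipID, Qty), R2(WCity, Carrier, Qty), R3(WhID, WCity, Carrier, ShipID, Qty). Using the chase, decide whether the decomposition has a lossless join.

Chase test. Columns are WhID, WCity, ShipDate, Carrier, ShipID, Qty; row i has aⱼ where attribute j ∈ Ri, else bᵢⱼ.
Initial tableau (one row per fragment):
  row 1: b11 a2 a3 b14 a5 a6
  row 2: b21 a2 b23 a4 b25 a6
  row 3: a1 a2 b33 a4 a5 a6
Rows 1 and 2 agree on WCity; apply WCity→WhID, ShipDate and equate their WhID, ShipDate entries.
Rows 1 and 3 agree on WCity; apply WCity→WhID, ShipDate and equate their WhID, ShipDate entries.
Rows 2 and 3 agree on WhID, Carrier; apply WhID, Carrier→ShipID and equate their ShipID entries.
Row 2 is now all distinguished symbols — the join is lossless.

Yes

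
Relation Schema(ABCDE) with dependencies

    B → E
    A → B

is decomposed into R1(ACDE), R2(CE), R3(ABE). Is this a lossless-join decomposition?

Yes

Chase test. Columns are ABCDE; row i has aⱼ where attribute j ∈ Ri, else bᵢⱼ.
Initial tableau (one row per fragment):
  row 1: a1 b12 a3 a4 a5
  row 2: b21 b22 a3 b24 a5
  row 3: a1 a2 b33 b34 a5
Rows 1 and 3 agree on A; apply A→B and equate their B entries.
Row 1 is now all distinguished symbols — the join is lossless.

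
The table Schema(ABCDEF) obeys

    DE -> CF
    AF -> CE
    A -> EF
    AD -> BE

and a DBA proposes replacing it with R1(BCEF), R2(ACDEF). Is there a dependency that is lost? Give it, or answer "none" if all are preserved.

AD -> BE

Check AD → BE: no single fragment contains all of {ABDE}, and the restricted closure of {AD} across the fragments never reaches {BE}.
DE → CF is preserved.
AF → CE is preserved.
A → EF is preserved.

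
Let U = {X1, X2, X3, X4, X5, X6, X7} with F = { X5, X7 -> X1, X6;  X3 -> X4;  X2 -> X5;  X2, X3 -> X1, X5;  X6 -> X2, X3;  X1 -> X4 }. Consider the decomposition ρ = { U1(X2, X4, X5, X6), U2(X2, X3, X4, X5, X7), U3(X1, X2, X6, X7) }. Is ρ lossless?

Chase test. Columns are X1, X2, X3, X4, X5, X6, X7; row i has aⱼ where attribute j ∈ Ui, else bᵢⱼ.
Initial tableau (one row per fragment):
  row 1: b11 a2 b13 a4 a5 a6 b17
  row 2: b21 a2 a3 a4 a5 b26 a7
  row 3: a1 a2 b33 b34 b35 a6 a7
Rows 1 and 3 agree on X2; apply X2→X5 and equate their X5 entries.
Rows 1 and 3 agree on X6; apply X6→X2, X3 and equate their X2, X3 entries.
Rows 2 and 3 agree on X5, X7; apply X5, X7→X1, X6 and equate their X1, X6 entries.
Rows 1 and 3 agree on X3; apply X3→X4 and equate their X4 entries.
Rows 1 and 3 agree on X2, X3; apply X2, X3→X1, X5 and equate their X1, X5 entries.
Rows 1 and 2 agree on X6; apply X6→X2, X3 and equate their X2, X3 entries.
Row 2 is now all distinguished symbols — the join is lossless.

Yes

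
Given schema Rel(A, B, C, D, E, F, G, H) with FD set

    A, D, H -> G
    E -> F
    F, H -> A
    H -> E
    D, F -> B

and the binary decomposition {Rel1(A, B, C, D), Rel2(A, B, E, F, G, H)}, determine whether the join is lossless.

No

Common attributes: Rel1 ∩ Rel2 = {A, B}.
No dependency enlarges {A, B}, so (A, B)⁺ = {A, B}.
The closure contains neither all of Rel1 = {A, B, C, D} nor all of Rel2 = {A, B, E, F, G, H}, so the common attributes are not a superkey of either fragment. The join is lossy.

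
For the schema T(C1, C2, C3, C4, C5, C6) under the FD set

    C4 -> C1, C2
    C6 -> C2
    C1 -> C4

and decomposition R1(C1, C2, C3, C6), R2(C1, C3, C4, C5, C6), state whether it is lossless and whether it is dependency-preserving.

Lossless test: (C1, C3, C6)⁺ = {C1, C2, C3, C4, C6}, which contains all of one fragment — lossless.
Dependency preservation: C4 → C1, C2 is not contained in any single fragment, but the restricted closure of its left-hand side across the fragments still reaches the right-hand side; the remaining FDs each lie inside some fragment. All dependencies are preserved.

lossless and dependency-preserving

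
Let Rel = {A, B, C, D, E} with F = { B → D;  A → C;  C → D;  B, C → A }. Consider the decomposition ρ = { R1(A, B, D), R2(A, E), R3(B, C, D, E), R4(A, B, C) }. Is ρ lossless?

Chase test. Columns are A, B, C, D, E; row i has aⱼ where attribute j ∈ Ri, else bᵢⱼ.
Initial tableau (one row per fragment):
  row 1: a1 a2 b13 a4 b15
  row 2: a1 b22 b23 b24 a5
  row 3: b31 a2 a3 a4 a5
  row 4: a1 a2 a3 b44 b45
Rows 1 and 4 agree on B; apply B→D and equate their D entries.
Rows 1 and 2 agree on A; apply A→C and equate their C entries.
Rows 1 and 4 agree on A; apply A→C and equate their C entries.
Rows 1 and 2 agree on C; apply C→D and equate their D entries.
Rows 1 and 3 agree on B, C; apply B, C→A and equate their A entries.
Row 3 is now all distinguished symbols — the join is lossless.

Yes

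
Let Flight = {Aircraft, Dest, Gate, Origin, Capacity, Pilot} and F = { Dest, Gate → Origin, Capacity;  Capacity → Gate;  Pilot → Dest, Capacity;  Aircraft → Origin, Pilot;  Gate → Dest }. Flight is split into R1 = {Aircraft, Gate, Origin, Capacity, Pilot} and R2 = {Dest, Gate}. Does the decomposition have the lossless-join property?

Common attributes: R1 ∩ R2 = {Gate}.
Closure of {Gate}: Gate → Dest applies, adding Dest; Dest, Gate → Origin, Capacity applies, adding Origin, Capacity. So (Gate)⁺ = {Dest, Gate, Origin, Capacity}.
This closure contains every attribute of R2, so R1 ∩ R2 → R2. The join is lossless.

Yes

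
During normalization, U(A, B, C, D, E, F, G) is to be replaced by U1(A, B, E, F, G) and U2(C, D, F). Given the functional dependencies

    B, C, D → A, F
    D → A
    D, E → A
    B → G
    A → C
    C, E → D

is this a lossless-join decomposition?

Common attributes: U1 ∩ U2 = {F}.
No dependency enlarges {F}, so (F)⁺ = {F}.
The closure contains neither all of U1 = {A, B, E, F, G} nor all of U2 = {C, D, F}, so the common attributes are not a superkey of either fragment. The join is lossy.

No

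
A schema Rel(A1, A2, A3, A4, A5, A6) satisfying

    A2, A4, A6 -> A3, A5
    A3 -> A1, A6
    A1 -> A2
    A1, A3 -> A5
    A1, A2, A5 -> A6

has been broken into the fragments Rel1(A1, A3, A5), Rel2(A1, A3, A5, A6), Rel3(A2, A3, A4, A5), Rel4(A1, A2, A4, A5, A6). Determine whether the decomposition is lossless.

Yes

Chase test. Columns are A1, A2, A3, A4, A5, A6; row i has aⱼ where attribute j ∈ Reli, else bᵢⱼ.
Initial tableau (one row per fragment):
  row 1: a1 b12 a3 b14 a5 b16
  row 2: a1 b22 a3 b24 a5 a6
  row 3: b31 a2 a3 a4 a5 b36
  row 4: a1 a2 b43 a4 a5 a6
Rows 1 and 2 agree on A3; apply A3→A1, A6 and equate their A1, A6 entries.
Rows 1 and 3 agree on A3; apply A3→A1, A6 and equate their A1, A6 entries.
Rows 1 and 2 agree on A1; apply A1→A2 and equate their A2 entries.
Rows 1 and 3 agree on A1; apply A1→A2 and equate their A2 entries.
Rows 3 and 4 agree on A2, A4, A6; apply A2, A4, A6→A3, A5 and equate their A3, A5 entries.
Row 3 is now all distinguished symbols — the join is lossless.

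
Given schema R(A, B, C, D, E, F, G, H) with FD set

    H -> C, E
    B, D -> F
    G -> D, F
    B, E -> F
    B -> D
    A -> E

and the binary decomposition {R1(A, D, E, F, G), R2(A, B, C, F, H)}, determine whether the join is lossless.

No

Common attributes: R1 ∩ R2 = {A, F}.
Closure of {A, F}: A → E applies, adding E. So (A, F)⁺ = {A, E, F}.
The closure contains neither all of R1 = {A, D, E, F, G} nor all of R2 = {A, B, C, F, H}, so the common attributes are not a superkey of either fragment. The join is lossy.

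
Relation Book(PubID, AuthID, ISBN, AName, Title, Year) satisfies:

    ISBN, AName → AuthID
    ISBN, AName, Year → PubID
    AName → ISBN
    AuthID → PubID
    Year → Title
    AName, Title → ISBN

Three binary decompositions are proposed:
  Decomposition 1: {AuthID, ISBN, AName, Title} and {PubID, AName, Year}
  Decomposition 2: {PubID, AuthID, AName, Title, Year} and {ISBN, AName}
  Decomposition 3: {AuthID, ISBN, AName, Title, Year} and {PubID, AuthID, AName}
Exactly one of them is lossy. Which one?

Decomposition 1

Decomposition 1: common = {AName}, closure = {PubID, AuthID, ISBN, AName} → lossy.
Decomposition 2: common = {AName}, closure = {PubID, AuthID, ISBN, AName} → lossless.
Decomposition 3: common = {AuthID, AName}, closure = {PubID, AuthID, ISBN, AName} → lossless.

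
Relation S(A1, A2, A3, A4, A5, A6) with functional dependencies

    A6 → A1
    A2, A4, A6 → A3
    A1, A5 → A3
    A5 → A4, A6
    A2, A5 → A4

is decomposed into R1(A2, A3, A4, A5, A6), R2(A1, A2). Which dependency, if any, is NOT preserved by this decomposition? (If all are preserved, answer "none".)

Check A6 → A1: no single fragment contains all of {A1, A6}, and the restricted closure of {A6} across the fragments never reaches {A1}.
A2, A4, A6 → A3 is preserved.
A1, A5 → A3 is preserved.
A5 → A4, A6 is preserved.
A2, A5 → A4 is preserved.

A6 → A1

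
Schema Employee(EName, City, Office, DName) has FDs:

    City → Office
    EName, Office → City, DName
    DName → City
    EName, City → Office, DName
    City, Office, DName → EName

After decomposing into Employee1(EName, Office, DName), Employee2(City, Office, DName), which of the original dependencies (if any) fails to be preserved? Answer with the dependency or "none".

City → Office lies within Employee2.
EName, Office → City, DName: restricted closure across fragments reaches City, DName.
DName → City lies within Employee2.
EName, City → Office, DName: restricted closure across fragments reaches Office, DName.
City, Office, DName → EName: restricted closure across fragments reaches EName.
Every dependency is enforceable on the fragments, so the decomposition is dependency-preserving.

none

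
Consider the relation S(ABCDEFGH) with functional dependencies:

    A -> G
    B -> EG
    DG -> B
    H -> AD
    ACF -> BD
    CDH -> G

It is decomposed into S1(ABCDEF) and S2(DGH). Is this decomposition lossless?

Common attributes: S1 ∩ S2 = {D}.
No dependency enlarges {D}, so (D)⁺ = {D}.
The closure contains neither all of S1 = {ABCDEF} nor all of S2 = {DGH}, so the common attributes are not a superkey of either fragment. The join is lossy.

No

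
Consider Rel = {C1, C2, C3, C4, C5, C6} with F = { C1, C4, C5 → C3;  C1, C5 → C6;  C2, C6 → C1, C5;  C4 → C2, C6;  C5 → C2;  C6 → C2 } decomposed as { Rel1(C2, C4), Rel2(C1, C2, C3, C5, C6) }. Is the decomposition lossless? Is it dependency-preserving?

lossy and not dependency-preserving

Lossless test: (C2)⁺ = {C2}, which is a superkey of neither fragment — lossy.
Dependency preservation: the restricted closure of {C1, C4, C5} across the fragments never reaches {C3}, so C1, C4, C5 → C3 cannot be enforced without a join — not preserved.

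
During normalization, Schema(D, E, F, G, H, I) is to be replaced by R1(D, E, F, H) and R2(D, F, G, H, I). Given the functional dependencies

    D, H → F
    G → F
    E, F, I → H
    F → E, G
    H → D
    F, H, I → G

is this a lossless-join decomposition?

Yes

Common attributes: R1 ∩ R2 = {D, F, H}.
Closure of {D, F, H}: F → E, G applies, adding E, G. So (D, F, H)⁺ = {D, E, F, G, H}.
This closure contains every attribute of R1, so R1 ∩ R2 → R1. The join is lossless.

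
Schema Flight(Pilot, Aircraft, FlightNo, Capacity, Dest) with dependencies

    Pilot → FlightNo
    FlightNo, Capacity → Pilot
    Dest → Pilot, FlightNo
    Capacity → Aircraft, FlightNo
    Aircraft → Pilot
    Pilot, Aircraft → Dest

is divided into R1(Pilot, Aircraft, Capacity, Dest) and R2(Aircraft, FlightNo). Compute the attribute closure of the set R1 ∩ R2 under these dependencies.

R1 ∩ R2 = {Aircraft}.
Aircraft → Pilot applies, adding Pilot
Pilot, Aircraft → Dest applies, adding Dest
Pilot → FlightNo applies, adding FlightNo
Closure: {Pilot, Aircraft, FlightNo, Dest}.

Pilot, Aircraft, FlightNo, Dest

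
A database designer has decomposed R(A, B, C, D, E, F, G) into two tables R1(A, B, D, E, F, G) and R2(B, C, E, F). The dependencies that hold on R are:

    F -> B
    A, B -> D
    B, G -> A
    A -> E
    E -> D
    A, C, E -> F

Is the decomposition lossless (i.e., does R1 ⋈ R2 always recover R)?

No

Common attributes: R1 ∩ R2 = {B, E, F}.
Closure of {B, E, F}: E → D applies, adding D. So (B, E, F)⁺ = {B, D, E, F}.
The closure contains neither all of R1 = {A, B, D, E, F, G} nor all of R2 = {B, C, E, F}, so the common attributes are not a superkey of either fragment. The join is lossy.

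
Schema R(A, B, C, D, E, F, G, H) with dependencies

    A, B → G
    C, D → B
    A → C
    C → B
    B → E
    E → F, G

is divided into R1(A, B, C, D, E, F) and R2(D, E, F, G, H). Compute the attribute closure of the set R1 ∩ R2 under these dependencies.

D, E, F, G

R1 ∩ R2 = {D, E, F}.
E → F, G applies, adding G
Closure: {D, E, F, G}.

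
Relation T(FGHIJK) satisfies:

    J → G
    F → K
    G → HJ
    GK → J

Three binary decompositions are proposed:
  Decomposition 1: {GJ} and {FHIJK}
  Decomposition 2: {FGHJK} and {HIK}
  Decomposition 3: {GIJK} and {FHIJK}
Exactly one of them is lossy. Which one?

Decomposition 1: common = {J}, closure = {GHJ} → lossless.
Decomposition 2: common = {HK}, closure = {HK} → lossy.
Decomposition 3: common = {IJK}, closure = {GHIJK} → lossless.

Decomposition 2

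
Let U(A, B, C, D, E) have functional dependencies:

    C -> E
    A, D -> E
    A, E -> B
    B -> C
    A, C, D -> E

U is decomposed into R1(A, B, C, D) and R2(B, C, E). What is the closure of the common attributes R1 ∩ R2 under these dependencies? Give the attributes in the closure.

R1 ∩ R2 = {B, C}.
C → E applies, adding E
Closure: {B, C, E}.

B, C, E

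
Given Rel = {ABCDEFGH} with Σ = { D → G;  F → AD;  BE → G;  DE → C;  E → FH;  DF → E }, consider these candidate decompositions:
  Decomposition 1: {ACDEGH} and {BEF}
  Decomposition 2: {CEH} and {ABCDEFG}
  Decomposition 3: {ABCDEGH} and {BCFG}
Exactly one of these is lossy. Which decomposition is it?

Decomposition 3

Decomposition 1: common = {E}, closure = {ACDEFGH} → lossless.
Decomposition 2: common = {CE}, closure = {ACDEFGH} → lossless.
Decomposition 3: common = {BCG}, closure = {BCG} → lossy.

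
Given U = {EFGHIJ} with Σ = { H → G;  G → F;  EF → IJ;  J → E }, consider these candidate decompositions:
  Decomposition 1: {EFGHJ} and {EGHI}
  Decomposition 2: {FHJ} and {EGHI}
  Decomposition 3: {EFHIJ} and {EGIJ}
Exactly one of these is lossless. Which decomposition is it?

Decomposition 1

Decomposition 1: common = {EGH}, closure = {EFGHIJ} → lossless.
Decomposition 2: common = {H}, closure = {FGH} → lossy.
Decomposition 3: common = {EIJ}, closure = {EIJ} → lossy.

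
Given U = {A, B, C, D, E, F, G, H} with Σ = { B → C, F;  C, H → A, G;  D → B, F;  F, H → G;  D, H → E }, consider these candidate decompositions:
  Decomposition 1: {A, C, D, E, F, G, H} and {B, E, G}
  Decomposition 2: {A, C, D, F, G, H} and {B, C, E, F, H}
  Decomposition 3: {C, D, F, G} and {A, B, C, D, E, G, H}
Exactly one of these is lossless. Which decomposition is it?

Decomposition 1: common = {E, G}, closure = {E, G} → lossy.
Decomposition 2: common = {C, F, H}, closure = {A, C, F, G, H} → lossy.
Decomposition 3: common = {C, D, G}, closure = {B, C, D, F, G} → lossless.

Decomposition 3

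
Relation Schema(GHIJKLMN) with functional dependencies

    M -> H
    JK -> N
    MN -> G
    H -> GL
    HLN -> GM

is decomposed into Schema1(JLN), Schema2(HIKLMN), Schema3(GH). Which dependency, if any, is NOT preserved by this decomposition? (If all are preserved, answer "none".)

JK -> N

Check JK → N: no single fragment contains all of {JKN}, and the restricted closure of {JK} across the fragments never reaches {N}.
M → H is preserved.
MN → G is preserved.
H → GL is preserved.
HLN → GM is preserved.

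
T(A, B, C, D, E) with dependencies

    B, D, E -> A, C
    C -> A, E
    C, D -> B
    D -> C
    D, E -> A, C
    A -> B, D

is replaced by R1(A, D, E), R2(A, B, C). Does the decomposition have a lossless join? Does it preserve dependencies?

lossless and dependency-preserving

Lossless test: (A)⁺ = {A, B, C, D, E}, which contains all of one fragment — lossless.
Dependency preservation: B, D, E → A, C; C → A, E; C, D → B; D → C; D, E → A, C; A → B, D are not contained in any single fragment, but the restricted closure of each left-hand side across the fragments still reaches the right-hand side; the remaining FDs each lie inside some fragment. All dependencies are preserved.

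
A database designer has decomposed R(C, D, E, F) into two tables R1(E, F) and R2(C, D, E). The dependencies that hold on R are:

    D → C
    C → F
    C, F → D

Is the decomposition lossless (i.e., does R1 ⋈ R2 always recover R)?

Common attributes: R1 ∩ R2 = {E}.
No dependency enlarges {E}, so (E)⁺ = {E}.
The closure contains neither all of R1 = {E, F} nor all of R2 = {C, D, E}, so the common attributes are not a superkey of either fragment. The join is lossy.

No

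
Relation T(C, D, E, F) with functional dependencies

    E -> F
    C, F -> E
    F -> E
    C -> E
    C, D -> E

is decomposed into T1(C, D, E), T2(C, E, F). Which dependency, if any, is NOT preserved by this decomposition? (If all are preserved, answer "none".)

E → F lies within T2.
C, F → E lies within T2.
F → E lies within T2.
C → E lies within T1.
C, D → E lies within T1.
Every dependency is enforceable on the fragments, so the decomposition is dependency-preserving.

none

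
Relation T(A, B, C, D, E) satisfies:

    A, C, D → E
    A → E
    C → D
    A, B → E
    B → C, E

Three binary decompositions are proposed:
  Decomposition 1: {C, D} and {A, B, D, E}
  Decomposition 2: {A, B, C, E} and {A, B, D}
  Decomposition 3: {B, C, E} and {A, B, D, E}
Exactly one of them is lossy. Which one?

Decomposition 1

Decomposition 1: common = {D}, closure = {D} → lossy.
Decomposition 2: common = {A, B}, closure = {A, B, C, D, E} → lossless.
Decomposition 3: common = {B, E}, closure = {B, C, D, E} → lossless.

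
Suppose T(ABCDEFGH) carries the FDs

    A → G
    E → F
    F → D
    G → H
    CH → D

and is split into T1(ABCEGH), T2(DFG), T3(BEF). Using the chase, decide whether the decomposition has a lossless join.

Chase test. Columns are ABCDEFGH; row i has aⱼ where attribute j ∈ Ti, else bᵢⱼ.
Initial tableau (one row per fragment):
  row 1: a1 a2 a3 b14 a5 b16 a7 a8
  row 2: b21 b22 b23 a4 b25 a6 a7 b28
  row 3: b31 a2 b33 b34 a5 a6 b37 b38
Rows 1 and 3 agree on E; apply E→F and equate their F entries.
Rows 1 and 2 agree on F; apply F→D and equate their D entries.
Rows 1 and 3 agree on F; apply F→D and equate their D entries.
Rows 1 and 2 agree on G; apply G→H and equate their H entries.
Row 1 is now all distinguished symbols — the join is lossless.

Yes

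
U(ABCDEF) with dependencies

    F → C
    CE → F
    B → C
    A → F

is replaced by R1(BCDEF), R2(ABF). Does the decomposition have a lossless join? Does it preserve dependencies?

lossy but dependency-preserving

Lossless test: (BF)⁺ = {BCF}, which is a superkey of neither fragment — lossy.
Dependency preservation: every FD's attributes lie within a single fragment, so each can be enforced locally — preserved.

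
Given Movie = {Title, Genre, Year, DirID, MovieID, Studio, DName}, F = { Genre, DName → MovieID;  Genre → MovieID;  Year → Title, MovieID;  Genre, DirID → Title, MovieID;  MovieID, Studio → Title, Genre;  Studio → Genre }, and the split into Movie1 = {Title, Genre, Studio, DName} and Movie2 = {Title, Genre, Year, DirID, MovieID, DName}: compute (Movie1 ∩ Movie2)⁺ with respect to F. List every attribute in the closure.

Movie1 ∩ Movie2 = {Title, Genre, DName}.
Genre, DName → MovieID applies, adding MovieID
Closure: {Title, Genre, MovieID, DName}.

Title, Genre, MovieID, DName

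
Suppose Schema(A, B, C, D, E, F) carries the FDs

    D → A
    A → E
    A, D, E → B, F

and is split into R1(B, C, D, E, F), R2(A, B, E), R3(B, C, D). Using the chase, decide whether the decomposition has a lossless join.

No

Chase test. Columns are A, B, C, D, E, F; row i has aⱼ where attribute j ∈ Ri, else bᵢⱼ.
Initial tableau (one row per fragment):
  row 1: b11 a2 a3 a4 a5 a6
  row 2: a1 a2 b23 b24 a5 b26
  row 3: b31 a2 a3 a4 b35 b36
Rows 1 and 3 agree on D; apply D→A and equate their A entries.
Rows 1 and 3 agree on A; apply A→E and equate their E entries.
Rows 1 and 3 agree on A, D, E; apply A, D, E→B, F and equate their B, F entries.
No row becomes fully distinguished — the join is lossy.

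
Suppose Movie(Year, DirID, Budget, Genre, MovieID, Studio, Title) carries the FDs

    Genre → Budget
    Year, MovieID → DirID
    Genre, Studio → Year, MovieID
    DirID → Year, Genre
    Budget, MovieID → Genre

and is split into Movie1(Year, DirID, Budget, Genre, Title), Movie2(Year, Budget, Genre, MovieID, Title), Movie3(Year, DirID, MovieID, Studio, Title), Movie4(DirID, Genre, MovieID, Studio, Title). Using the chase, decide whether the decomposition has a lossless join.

Yes

Chase test. Columns are Year, DirID, Budget, Genre, MovieID, Studio, Title; row i has aⱼ where attribute j ∈ Moviei, else bᵢⱼ.
Initial tableau (one row per fragment):
  row 1: a1 a2 a3 a4 b15 b16 a7
  row 2: a1 b22 a3 a4 a5 b26 a7
  row 3: a1 a2 b33 b34 a5 a6 a7
  row 4: b41 a2 b43 a4 a5 a6 a7
Rows 1 and 4 agree on Genre; apply Genre→Budget and equate their Budget entries.
Rows 2 and 3 agree on Year, MovieID; apply Year, MovieID→DirID and equate their DirID entries.
Rows 1 and 3 agree on DirID; apply DirID→Year, Genre and equate their Year, Genre entries.
Rows 1 and 4 agree on DirID; apply DirID→Year, Genre and equate their Year, Genre entries.
Rows 1 and 3 agree on Genre; apply Genre→Budget and equate their Budget entries.
Row 3 is now all distinguished symbols — the join is lossless.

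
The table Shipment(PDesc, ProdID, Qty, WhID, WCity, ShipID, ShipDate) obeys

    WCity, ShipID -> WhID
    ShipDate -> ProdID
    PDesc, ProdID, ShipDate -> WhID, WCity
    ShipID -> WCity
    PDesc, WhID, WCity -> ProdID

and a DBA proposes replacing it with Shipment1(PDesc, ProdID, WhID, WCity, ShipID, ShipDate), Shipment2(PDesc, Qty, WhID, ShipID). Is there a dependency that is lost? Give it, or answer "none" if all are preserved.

none

WCity, ShipID → WhID lies within Shipment1.
ShipDate → ProdID lies within Shipment1.
PDesc, ProdID, ShipDate → WhID, WCity lies within Shipment1.
ShipID → WCity lies within Shipment1.
PDesc, WhID, WCity → ProdID lies within Shipment1.
Every dependency is enforceable on the fragments, so the decomposition is dependency-preserving.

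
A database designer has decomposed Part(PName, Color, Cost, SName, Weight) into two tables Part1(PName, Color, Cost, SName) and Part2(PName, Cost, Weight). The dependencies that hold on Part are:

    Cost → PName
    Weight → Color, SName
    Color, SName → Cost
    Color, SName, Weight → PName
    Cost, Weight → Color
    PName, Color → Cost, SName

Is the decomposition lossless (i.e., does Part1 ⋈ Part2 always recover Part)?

Common attributes: Part1 ∩ Part2 = {PName, Cost}.
No dependency enlarges {PName, Cost}, so (PName, Cost)⁺ = {PName, Cost}.
The closure contains neither all of Part1 = {PName, Color, Cost, SName} nor all of Part2 = {PName, Cost, Weight}, so the common attributes are not a superkey of either fragment. The join is lossy.

No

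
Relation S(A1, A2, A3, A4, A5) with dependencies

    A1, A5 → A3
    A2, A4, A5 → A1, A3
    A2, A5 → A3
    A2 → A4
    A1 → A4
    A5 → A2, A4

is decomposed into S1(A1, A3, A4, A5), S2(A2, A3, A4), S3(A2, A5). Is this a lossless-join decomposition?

Chase test. Columns are A1, A2, A3, A4, A5; row i has aⱼ where attribute j ∈ Si, else bᵢⱼ.
Initial tableau (one row per fragment):
  row 1: a1 b12 a3 a4 a5
  row 2: b21 a2 a3 a4 b25
  row 3: b31 a2 b33 b34 a5
Rows 2 and 3 agree on A2; apply A2→A4 and equate their A4 entries.
Rows 1 and 3 agree on A5; apply A5→A2, A4 and equate their A2, A4 entries.
Rows 1 and 3 agree on A2, A4, A5; apply A2, A4, A5→A1, A3 and equate their A1, A3 entries.
Row 1 is now all distinguished symbols — the join is lossless.

Yes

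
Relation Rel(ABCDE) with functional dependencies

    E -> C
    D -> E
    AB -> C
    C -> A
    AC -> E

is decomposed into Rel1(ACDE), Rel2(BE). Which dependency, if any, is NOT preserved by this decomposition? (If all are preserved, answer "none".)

Check AB → C: no single fragment contains all of {ABC}, and the restricted closure of {AB} across the fragments never reaches {C}.
E → C is preserved.
D → E is preserved.
C → A is preserved.
AC → E is preserved.

AB -> C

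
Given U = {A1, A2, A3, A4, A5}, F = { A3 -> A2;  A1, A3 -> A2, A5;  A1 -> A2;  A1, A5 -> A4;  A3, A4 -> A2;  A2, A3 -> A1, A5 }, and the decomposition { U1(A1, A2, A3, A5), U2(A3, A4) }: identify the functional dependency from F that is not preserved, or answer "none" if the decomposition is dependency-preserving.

A1, A5 -> A4

Check A1, A5 → A4: no single fragment contains all of {A1, A4, A5}, and the restricted closure of {A1, A5} across the fragments never reaches {A4}.
A3 → A2 is preserved.
A1, A3 → A2, A5 is preserved.
A1 → A2 is preserved.
A3, A4 → A2 is preserved.
A2, A3 → A1, A5 is preserved.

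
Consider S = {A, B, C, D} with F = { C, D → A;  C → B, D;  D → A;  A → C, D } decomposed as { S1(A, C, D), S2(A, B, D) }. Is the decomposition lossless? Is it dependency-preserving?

lossless and dependency-preserving

Lossless test: (A, D)⁺ = {A, B, C, D}, which contains all of one fragment — lossless.
Dependency preservation: C → B, D is not contained in any single fragment, but the restricted closure of its left-hand side across the fragments still reaches the right-hand side; the remaining FDs each lie inside some fragment. All dependencies are preserved.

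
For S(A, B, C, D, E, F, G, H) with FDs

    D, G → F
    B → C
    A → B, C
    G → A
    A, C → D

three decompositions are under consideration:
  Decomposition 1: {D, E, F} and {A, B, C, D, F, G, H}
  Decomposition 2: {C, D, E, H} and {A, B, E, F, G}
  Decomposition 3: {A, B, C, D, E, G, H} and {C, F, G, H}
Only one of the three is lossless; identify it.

Decomposition 1: common = {D, F}, closure = {D, F} → lossy.
Decomposition 2: common = {E}, closure = {E} → lossy.
Decomposition 3: common = {C, G, H}, closure = {A, B, C, D, F, G, H} → lossless.

Decomposition 3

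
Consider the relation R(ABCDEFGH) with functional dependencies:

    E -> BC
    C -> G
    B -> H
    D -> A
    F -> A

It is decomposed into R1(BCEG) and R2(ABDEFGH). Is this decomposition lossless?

Yes

Common attributes: R1 ∩ R2 = {BEG}.
Closure of {BEG}: E → BC applies, adding C; B → H applies, adding H. So (BEG)⁺ = {BCEGH}.
This closure contains every attribute of R1, so R1 ∩ R2 → R1. The join is lossless.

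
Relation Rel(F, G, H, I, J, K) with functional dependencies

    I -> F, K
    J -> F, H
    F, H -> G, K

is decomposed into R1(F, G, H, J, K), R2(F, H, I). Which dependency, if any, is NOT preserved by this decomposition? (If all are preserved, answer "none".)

Check I → F, K: no single fragment contains all of {F, I, K}, and the restricted closure of {I} across the fragments never reaches {F, K}.
J → F, H is preserved.
F, H → G, K is preserved.

I -> F, K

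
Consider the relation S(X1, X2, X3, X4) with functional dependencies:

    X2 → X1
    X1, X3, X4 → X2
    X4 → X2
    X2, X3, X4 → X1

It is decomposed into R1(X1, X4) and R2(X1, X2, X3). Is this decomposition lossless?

Common attributes: R1 ∩ R2 = {X1}.
No dependency enlarges {X1}, so (X1)⁺ = {X1}.
The closure contains neither all of R1 = {X1, X4} nor all of R2 = {X1, X2, X3}, so the common attributes are not a superkey of either fragment. The join is lossy.

No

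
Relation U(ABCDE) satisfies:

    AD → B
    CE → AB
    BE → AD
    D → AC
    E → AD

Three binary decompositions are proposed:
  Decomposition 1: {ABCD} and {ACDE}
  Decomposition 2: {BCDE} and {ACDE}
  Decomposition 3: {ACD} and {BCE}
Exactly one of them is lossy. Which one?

Decomposition 3

Decomposition 1: common = {ACD}, closure = {ABCD} → lossless.
Decomposition 2: common = {CDE}, closure = {ABCDE} → lossless.
Decomposition 3: common = {C}, closure = {C} → lossy.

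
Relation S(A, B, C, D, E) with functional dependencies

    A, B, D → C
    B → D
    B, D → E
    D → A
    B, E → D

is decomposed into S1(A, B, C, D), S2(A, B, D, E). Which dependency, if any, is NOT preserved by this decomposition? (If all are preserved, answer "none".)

A, B, D → C lies within S1.
B → D lies within S1.
B, D → E lies within S2.
D → A lies within S1.
B, E → D lies within S2.
Every dependency is enforceable on the fragments, so the decomposition is dependency-preserving.

none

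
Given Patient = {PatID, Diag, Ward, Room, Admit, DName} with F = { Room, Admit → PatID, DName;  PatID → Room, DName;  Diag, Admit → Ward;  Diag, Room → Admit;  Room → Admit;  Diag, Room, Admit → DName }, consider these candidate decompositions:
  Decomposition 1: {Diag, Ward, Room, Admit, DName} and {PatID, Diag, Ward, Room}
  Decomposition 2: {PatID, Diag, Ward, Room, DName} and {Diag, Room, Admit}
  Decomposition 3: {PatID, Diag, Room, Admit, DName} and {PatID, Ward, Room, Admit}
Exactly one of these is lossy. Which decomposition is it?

Decomposition 1: common = {Diag, Ward, Room}, closure = {PatID, Diag, Ward, Room, Admit, DName} → lossless.
Decomposition 2: common = {Diag, Room}, closure = {PatID, Diag, Ward, Room, Admit, DName} → lossless.
Decomposition 3: common = {PatID, Room, Admit}, closure = {PatID, Room, Admit, DName} → lossy.

Decomposition 3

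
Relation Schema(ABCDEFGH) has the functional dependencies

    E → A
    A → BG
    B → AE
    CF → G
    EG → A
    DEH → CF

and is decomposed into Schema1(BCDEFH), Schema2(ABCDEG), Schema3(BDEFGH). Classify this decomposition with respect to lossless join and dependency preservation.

Lossless test (chase): Rows 1 and 2 agree on E; apply E→A and equate their A entries. Rows 1 and 3 agree on E; apply E→A and equate their A entries. Rows 1 and 2 agree on A; apply A→BG and equate their BG entries. Rows 1 and 3 agree on DEH; apply DEH→CF and equate their CF entries. Row 1 is now all distinguished symbols — the join is lossless.
Dependency preservation: the restricted closure of {CF} across the fragments never reaches {G}, so CF → G cannot be enforced without a join — not preserved.

lossless but not dependency-preserving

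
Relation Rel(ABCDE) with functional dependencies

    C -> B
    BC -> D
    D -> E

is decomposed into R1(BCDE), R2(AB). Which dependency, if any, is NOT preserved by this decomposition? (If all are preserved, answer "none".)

none

C → B lies within R1.
BC → D lies within R1.
D → E lies within R1.
Every dependency is enforceable on the fragments, so the decomposition is dependency-preserving.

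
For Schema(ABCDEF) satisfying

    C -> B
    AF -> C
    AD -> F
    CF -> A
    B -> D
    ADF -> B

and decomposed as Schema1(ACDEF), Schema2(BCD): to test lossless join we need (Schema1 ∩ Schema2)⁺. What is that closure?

Schema1 ∩ Schema2 = {CD}.
C → B applies, adding B
Closure: {BCD}.

BCD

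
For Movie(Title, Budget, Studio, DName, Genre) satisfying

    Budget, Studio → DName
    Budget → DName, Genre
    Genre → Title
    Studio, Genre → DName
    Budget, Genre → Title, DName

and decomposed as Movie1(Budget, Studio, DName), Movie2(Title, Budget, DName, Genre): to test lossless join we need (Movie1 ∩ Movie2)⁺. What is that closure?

Movie1 ∩ Movie2 = {Budget, DName}.
Budget → DName, Genre applies, adding Genre
Genre → Title applies, adding Title
Closure: {Title, Budget, DName, Genre}.

Title, Budget, DName, Genre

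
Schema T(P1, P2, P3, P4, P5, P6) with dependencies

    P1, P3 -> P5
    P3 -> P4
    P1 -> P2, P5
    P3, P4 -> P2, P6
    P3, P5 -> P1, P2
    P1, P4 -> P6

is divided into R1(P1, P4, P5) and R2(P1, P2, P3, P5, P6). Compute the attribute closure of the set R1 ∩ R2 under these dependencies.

P1, P2, P5

R1 ∩ R2 = {P1, P5}.
P1 → P2, P5 applies, adding P2
Closure: {P1, P2, P5}.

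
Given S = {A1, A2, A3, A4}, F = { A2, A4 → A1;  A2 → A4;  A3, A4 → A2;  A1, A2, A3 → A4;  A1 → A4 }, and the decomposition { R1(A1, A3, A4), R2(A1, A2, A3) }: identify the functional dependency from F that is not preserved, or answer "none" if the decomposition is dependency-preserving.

none

A2, A4 → A1: restricted closure across fragments reaches A1.
A2 → A4: restricted closure across fragments reaches A4.
A3, A4 → A2: restricted closure across fragments reaches A2.
A1, A2, A3 → A4: restricted closure across fragments reaches A4.
A1 → A4 lies within R1.
Every dependency is enforceable on the fragments, so the decomposition is dependency-preserving.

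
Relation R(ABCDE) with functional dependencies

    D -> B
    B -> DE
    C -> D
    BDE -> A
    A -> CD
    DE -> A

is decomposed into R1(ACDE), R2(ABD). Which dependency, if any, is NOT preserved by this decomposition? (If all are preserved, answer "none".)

none

D → B lies within R2.
B → DE: restricted closure across fragments reaches DE.
C → D lies within R1.
BDE → A: restricted closure across fragments reaches A.
A → CD lies within R1.
DE → A lies within R1.
Every dependency is enforceable on the fragments, so the decomposition is dependency-preserving.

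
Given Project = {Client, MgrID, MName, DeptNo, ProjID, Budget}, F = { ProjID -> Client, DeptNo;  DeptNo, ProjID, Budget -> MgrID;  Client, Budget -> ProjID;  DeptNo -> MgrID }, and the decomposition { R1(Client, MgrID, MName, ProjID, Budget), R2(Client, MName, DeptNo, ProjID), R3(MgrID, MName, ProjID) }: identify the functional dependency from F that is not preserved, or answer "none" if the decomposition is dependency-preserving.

DeptNo -> MgrID

Check DeptNo → MgrID: no single fragment contains all of {MgrID, DeptNo}, and the restricted closure of {DeptNo} across the fragments never reaches {MgrID}.
ProjID → Client, DeptNo is preserved.
DeptNo, ProjID, Budget → MgrID is preserved.
Client, Budget → ProjID is preserved.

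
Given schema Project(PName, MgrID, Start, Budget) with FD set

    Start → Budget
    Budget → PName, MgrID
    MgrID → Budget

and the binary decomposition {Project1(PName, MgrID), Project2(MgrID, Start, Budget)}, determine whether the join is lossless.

Common attributes: Project1 ∩ Project2 = {MgrID}.
Closure of {MgrID}: MgrID → Budget applies, adding Budget; Budget → PName, MgrID applies, adding PName. So (MgrID)⁺ = {PName, MgrID, Budget}.
This closure contains every attribute of Project1, so Project1 ∩ Project2 → Project1. The join is lossless.

Yes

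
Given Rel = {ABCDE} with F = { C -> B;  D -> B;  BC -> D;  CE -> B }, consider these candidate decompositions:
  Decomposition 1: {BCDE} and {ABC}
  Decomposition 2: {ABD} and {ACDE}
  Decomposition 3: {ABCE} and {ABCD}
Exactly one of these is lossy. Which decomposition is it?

Decomposition 1: common = {BC}, closure = {BCD} → lossy.
Decomposition 2: common = {AD}, closure = {ABD} → lossless.
Decomposition 3: common = {ABC}, closure = {ABCD} → lossless.

Decomposition 1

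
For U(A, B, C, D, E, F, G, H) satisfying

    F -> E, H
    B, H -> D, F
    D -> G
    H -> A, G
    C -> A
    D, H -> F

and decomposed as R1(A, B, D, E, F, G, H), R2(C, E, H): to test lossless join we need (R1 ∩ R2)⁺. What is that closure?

A, E, G, H

R1 ∩ R2 = {E, H}.
H → A, G applies, adding A, G
Closure: {A, E, G, H}.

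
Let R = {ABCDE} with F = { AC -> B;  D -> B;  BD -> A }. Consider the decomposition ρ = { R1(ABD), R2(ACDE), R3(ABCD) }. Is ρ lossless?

Chase test. Columns are ABCDE; row i has aⱼ where attribute j ∈ Ri, else bᵢⱼ.
Initial tableau (one row per fragment):
  row 1: a1 a2 b13 a4 b15
  row 2: a1 b22 a3 a4 a5
  row 3: a1 a2 a3 a4 b35
Rows 2 and 3 agree on AC; apply AC→B and equate their B entries.
Row 2 is now all distinguished symbols — the join is lossless.

Yes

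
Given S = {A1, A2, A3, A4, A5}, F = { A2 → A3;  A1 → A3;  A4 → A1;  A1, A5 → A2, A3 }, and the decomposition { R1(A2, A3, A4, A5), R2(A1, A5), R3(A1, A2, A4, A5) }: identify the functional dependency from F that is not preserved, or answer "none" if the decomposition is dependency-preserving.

A1 → A3

Check A1 → A3: no single fragment contains all of {A1, A3}, and the restricted closure of {A1} across the fragments never reaches {A3}.
A2 → A3 is preserved.
A4 → A1 is preserved.
A1, A5 → A2, A3 is preserved.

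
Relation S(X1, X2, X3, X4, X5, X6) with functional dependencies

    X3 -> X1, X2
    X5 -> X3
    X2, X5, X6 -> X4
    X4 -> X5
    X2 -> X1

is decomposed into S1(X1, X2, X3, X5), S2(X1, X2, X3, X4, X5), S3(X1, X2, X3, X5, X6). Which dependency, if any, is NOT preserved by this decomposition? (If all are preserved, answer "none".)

X2, X5, X6 -> X4

Check X2, X5, X6 → X4: no single fragment contains all of {X2, X4, X5, X6}, and the restricted closure of {X2, X5, X6} across the fragments never reaches {X4}.
X3 → X1, X2 is preserved.
X5 → X3 is preserved.
X4 → X5 is preserved.
X2 → X1 is preserved.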